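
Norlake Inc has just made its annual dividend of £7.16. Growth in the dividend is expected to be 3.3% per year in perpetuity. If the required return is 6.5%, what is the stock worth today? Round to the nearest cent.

D₁ = D₀ × (1 + g) = £7.16 × 1.033 = £7.3963
Growing perpetuity: P = D₁ / (r − g) = £7.3963 / (0.065 − 0.033) = £231.13

£231.13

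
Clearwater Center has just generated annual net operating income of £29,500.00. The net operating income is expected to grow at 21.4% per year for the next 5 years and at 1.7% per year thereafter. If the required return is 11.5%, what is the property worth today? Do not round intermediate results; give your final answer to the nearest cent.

D_1 = 35813.00000
D_2 = 43476.98200
D_3 = 52781.05615
D_4 = 64076.20216
D_5 = 77788.50943
Terminal value at year 5: TV = D_5×(1+g_2)/(r−g_2) = 79110.91409/0.098 = 807254.22538
P_0 = D_1/(1+r)^1 + D_2/(1+r)^2 + D_3/(1+r)^3 + D_4/(1+r)^4 + D_5/(1+r)^5 + TV/(1+r)^5
    = 32119.28251 + 34971.12912 + 38076.18901 + 41456.94481 + 45137.87534 + 468420.60426 = 660182.02505

£660182.03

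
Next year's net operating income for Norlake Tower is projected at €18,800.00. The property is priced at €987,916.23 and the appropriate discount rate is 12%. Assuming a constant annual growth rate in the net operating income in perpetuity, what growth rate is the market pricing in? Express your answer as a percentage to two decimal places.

10.10%

P = D₁/(r−g) ⇒ g = r − D₁/P = 0.12 − €18,800.00/€987,916.23 = 0.100970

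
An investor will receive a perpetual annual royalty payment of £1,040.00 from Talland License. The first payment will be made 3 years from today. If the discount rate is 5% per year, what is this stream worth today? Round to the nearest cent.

Value at end of year 2: C / r = £1,040.00 / 0.05 = £20,800.0000
Discount to today: PV = £20,800.0000 / (1 + 0.05)^2 = £20,800.0000 / 1.102500 = £18,866.21

£18866.21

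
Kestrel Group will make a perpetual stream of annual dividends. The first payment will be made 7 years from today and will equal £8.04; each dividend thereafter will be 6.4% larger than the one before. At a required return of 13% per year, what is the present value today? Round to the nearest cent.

Value at end of year 6: C₁ / (r − g) = £8.04 / (0.13 − 0.064) = £121.8182
Discount to today: PV = £121.8182 / (1 + 0.13)^6 = £121.8182 / 2.081952 = £58.51

£58.51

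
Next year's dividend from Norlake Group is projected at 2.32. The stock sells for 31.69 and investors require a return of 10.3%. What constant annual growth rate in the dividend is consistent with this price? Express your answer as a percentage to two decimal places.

P = D₁/(r−g) ⇒ g = r − D₁/P = 0.103 − 2.32/31.69 = 0.029791

2.98%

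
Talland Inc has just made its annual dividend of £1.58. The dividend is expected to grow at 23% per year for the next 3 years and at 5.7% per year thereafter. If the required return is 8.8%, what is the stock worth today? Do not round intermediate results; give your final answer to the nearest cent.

D_1 = 1.94340
D_2 = 2.39038
D_3 = 2.94017
Terminal value at year 3: TV = D_3×(1+g_2)/(r−g_2) = 3.10776/0.031 = 100.25031
P_0 = D_1/(1+r)^1 + D_2/(1+r)^2 + D_3/(1+r)^3 + TV/(1+r)^3
    = 1.78621 + 2.01934 + 2.28289 + 77.83932 = 83.92777

£83.93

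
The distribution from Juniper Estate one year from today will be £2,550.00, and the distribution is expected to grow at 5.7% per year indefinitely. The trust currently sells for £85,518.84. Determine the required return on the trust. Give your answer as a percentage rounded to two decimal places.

8.68%

P = D₁/(r − g) ⇒ r = D₁/P + g = £2,550.0000/£85,518.84 + 0.057 = 0.029818 + 0.057 = 0.086818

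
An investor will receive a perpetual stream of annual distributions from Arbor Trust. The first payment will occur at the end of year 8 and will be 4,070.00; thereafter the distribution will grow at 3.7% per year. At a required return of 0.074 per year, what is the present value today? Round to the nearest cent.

Value at end of year 7: C₁ / (r − g) = 4,070.00 / (0.074 − 0.037) = 110,000.0000
Discount to today: PV = 110,000.0000 / (1 + 0.074)^7 = 110,000.0000 / 1.648276 = 66,736.39

66736.39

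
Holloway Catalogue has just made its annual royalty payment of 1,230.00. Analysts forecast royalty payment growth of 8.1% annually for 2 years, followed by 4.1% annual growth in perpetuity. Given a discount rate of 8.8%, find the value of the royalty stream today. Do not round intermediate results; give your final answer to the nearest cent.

29330.07

D_1 = 1329.63000
D_2 = 1437.33003
Terminal value at year 2: TV = D_2×(1+g_2)/(r−g_2) = 1496.26056/0.047 = 31835.33109
P_0 = D_1/(1+r)^1 + D_2/(1+r)^2 + TV/(1+r)^2
    = 1222.08640 + 1214.22371 + 26893.76342 = 29330.07353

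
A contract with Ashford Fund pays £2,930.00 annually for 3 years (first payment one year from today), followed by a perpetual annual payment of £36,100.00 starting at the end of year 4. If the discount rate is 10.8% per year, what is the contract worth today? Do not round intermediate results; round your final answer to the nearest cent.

PV of 3-year annuity: £2,930.00 × [1 − (1+0.108)^−3] / 0.108 = 7185.06394
Perpetuity value at year 3: £36,100.00 / 0.108 = 334259.25926
PV of perpetuity: 334259.25926 / (1+0.108)^3 = 245733.38619
Total PV = 7185.06394 + 245733.38619 = 252918.45013

£252918.45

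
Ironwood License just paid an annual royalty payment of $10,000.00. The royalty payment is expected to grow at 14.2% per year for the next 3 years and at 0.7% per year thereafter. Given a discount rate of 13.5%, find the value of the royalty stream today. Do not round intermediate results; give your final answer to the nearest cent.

D_1 = 11420.00000
D_2 = 13041.64000
D_3 = 14893.55288
Terminal value at year 3: TV = D_3×(1+g_2)/(r−g_2) = 14997.80775/0.128 = 117170.37305
P_0 = D_1/(1+r)^1 + D_2/(1+r)^2 + D_3/(1+r)^3 + TV/(1+r)^3
    = 10061.67401 + 10123.72839 + 10186.16548 + 80136.47372 = 110508.04159

$110508.04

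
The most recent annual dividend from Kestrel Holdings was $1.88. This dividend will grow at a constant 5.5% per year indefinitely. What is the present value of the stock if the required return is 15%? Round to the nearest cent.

$20.88

D₁ = D₀ × (1 + g) = $1.88 × 1.055 = $1.9834
Growing perpetuity: P = D₁ / (r − g) = $1.9834 / (0.15 − 0.055) = $20.88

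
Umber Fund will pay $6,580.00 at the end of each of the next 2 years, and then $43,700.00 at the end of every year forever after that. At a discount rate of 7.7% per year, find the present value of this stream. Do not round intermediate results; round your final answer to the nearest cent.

$501064.40

PV of 2-year annuity: $6,580.00 × [1 − (1+0.077)^−2] / 0.077 = 11782.32461
Perpetuity value at year 2: $43,700.00 / 0.077 = 567532.46753
PV of perpetuity: 567532.46753 / (1+0.077)^2 = 489282.07462
Total PV = 11782.32461 + 489282.07462 = 501064.39923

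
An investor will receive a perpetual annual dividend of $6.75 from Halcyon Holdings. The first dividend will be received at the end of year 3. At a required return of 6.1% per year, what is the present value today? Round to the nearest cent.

Value at end of year 2: C / r = $6.75 / 0.061 = $110.6557
Discount to today: PV = $110.6557 / (1 + 0.061)^2 = $110.6557 / 1.125721 = $98.30

$98.30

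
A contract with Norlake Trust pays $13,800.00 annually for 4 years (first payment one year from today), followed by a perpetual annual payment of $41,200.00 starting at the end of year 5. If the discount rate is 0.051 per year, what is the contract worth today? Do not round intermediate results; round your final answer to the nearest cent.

$710909.36

PV of 4-year annuity: $13,800.00 × [1 − (1+0.051)^−4] / 0.051 = 48820.66099
Perpetuity value at year 4: $41,200.00 / 0.051 = 807843.13725
PV of perpetuity: 807843.13725 / (1+0.051)^4 = 662088.70010
Total PV = 48820.66099 + 662088.70010 = 710909.36109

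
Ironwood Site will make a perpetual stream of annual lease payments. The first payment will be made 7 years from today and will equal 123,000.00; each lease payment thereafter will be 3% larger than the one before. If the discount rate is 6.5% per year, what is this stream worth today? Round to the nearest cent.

2408459.90

Value at end of year 6: C₁ / (r − g) = 123,000.00 / (0.065 − 0.03) = 3,514,285.7143
Discount to today: PV = 3,514,285.7143 / (1 + 0.065)^6 = 3,514,285.7143 / 1.459142 = 2,408,459.90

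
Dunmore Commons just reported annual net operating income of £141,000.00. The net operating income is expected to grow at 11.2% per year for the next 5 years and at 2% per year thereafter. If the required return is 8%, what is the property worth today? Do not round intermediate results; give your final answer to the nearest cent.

D_1 = 156792.00000
D_2 = 174352.70400
D_3 = 193880.20685
D_4 = 215594.79001
D_5 = 239741.40650
Terminal value at year 5: TV = D_5×(1+g_2)/(r−g_2) = 244536.23463/0.06 = 4075603.91044
P_0 = D_1/(1+r)^1 + D_2/(1+r)^2 + D_3/(1+r)^3 + D_4/(1+r)^4 + D_5/(1+r)^5 + TV/(1+r)^5
    = 145177.77778 + 149479.34156 + 153908.35909 + 158468.60677 + 163163.97289 + 2773787.53921 = 3543985.59731

£3543985.60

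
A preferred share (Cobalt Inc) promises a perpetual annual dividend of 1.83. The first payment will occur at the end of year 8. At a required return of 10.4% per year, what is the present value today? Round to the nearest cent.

Value at end of year 7: C / r = 1.83 / 0.104 = 17.5962
Discount to today: PV = 17.5962 / (1 + 0.104)^7 = 17.5962 / 1.998865 = 8.80

8.80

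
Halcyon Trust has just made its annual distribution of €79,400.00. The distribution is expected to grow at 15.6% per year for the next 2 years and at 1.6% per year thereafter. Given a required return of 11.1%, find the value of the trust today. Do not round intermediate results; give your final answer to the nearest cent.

D_1 = 91786.40000
D_2 = 106105.07840
Terminal value at year 2: TV = D_2×(1+g_2)/(r−g_2) = 107802.75965/0.095 = 1134765.89110
P_0 = D_1/(1+r)^1 + D_2/(1+r)^2 + TV/(1+r)^2
    = 82616.02160 + 85962.30511 + 919344.23144 = 1087922.55815

€1087922.56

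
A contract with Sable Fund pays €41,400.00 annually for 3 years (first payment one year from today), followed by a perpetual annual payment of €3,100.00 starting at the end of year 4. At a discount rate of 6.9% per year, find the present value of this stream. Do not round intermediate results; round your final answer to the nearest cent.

PV of 3-year annuity: €41,400.00 × [1 − (1+0.069)^−3] / 0.069 = 108845.49173
Perpetuity value at year 3: €3,100.00 / 0.069 = 44927.53623
PV of perpetuity: 44927.53623 / (1+0.069)^3 = 36777.26994
Total PV = 108845.49173 + 36777.26994 = 145622.76167

€145622.76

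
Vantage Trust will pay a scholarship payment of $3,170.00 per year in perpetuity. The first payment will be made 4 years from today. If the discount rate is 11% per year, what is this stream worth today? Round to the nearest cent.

Value at end of year 3: C / r = $3,170.00 / 0.11 = $28,818.1818
Discount to today: PV = $28,818.1818 / (1 + 0.11)^3 = $28,818.1818 / 1.367631 = $21,071.61

$21071.61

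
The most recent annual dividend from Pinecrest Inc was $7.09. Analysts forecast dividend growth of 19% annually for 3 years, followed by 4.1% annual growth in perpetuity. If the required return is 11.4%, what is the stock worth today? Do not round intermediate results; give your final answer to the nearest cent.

D_1 = 8.43710
D_2 = 10.04015
D_3 = 11.94778
Terminal value at year 3: TV = D_3×(1+g_2)/(r−g_2) = 12.43764/0.073 = 170.37858
P_0 = D_1/(1+r)^1 + D_2/(1+r)^2 + D_3/(1+r)^3 + TV/(1+r)^3
    = 7.57370 + 8.09040 + 8.64234 + 123.24219 = 147.54863

$147.55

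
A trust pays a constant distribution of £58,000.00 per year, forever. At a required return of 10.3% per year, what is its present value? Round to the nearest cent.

£563106.80

Level perpetuity: PV = C / r = £58,000.00 / 0.103 = £563,106.80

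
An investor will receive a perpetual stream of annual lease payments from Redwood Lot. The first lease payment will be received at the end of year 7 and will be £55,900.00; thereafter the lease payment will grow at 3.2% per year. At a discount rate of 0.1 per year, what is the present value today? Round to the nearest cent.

£464030.77

Value at end of year 6: C₁ / (r − g) = £55,900.00 / (0.1 − 0.032) = £822,058.8235
Discount to today: PV = £822,058.8235 / (1 + 0.1)^6 = £822,058.8235 / 1.771561 = £464,030.77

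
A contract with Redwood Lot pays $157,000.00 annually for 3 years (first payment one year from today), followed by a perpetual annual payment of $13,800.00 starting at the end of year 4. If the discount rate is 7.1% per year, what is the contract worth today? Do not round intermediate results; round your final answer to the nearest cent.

PV of 3-year annuity: $157,000.00 × [1 − (1+0.071)^−3] / 0.071 = 411266.00542
Perpetuity value at year 3: $13,800.00 / 0.071 = 194366.19718
PV of perpetuity: 194366.19718 / (1+0.071)^3 = 158216.70117
Total PV = 411266.00542 + 158216.70117 = 569482.70658

$569482.71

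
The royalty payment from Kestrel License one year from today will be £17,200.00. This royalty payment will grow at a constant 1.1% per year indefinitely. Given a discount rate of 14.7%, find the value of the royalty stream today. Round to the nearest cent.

£126470.59

Growing perpetuity: P = D₁ / (r − g) = £17,200.0000 / (0.147 − 0.011) = £126,470.59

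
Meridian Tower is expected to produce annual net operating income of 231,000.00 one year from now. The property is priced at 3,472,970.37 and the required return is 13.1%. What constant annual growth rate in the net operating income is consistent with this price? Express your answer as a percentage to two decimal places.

6.45%

P = D₁/(r−g) ⇒ g = r − D₁/P = 0.131 − 231,000.00/3,472,970.37 = 0.064486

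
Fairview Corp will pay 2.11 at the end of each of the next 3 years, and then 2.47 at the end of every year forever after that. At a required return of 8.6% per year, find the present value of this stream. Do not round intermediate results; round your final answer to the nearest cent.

27.80

PV of 3-year annuity: 2.11 × [1 − (1+0.086)^−3] / 0.086 = 5.37934
Perpetuity value at year 3: 2.47 / 0.086 = 28.72093
PV of perpetuity: 28.72093 / (1+0.086)^3 = 22.42379
Total PV = 5.37934 + 22.42379 = 27.80313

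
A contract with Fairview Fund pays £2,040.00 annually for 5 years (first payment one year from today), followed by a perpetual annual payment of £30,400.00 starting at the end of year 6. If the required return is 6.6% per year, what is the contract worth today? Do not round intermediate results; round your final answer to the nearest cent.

£343068.38

PV of 5-year annuity: £2,040.00 × [1 − (1+0.066)^−5] / 0.066 = 8454.75535
Perpetuity value at year 5: £30,400.00 / 0.066 = 460606.06061
PV of perpetuity: 460606.06061 / (1+0.066)^5 = 334613.62790
Total PV = 8454.75535 + 334613.62790 = 343068.38325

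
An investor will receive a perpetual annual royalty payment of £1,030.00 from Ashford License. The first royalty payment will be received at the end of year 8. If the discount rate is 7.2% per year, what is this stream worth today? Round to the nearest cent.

Value at end of year 7: C / r = £1,030.00 / 0.072 = £14,305.5556
Discount to today: PV = £14,305.5556 / (1 + 0.072)^7 = £14,305.5556 / 1.626910 = £8,793.08

£8793.08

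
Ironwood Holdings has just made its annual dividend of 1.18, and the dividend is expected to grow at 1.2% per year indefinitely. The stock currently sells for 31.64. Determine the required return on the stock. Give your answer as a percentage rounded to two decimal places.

4.97%

D₁ = 1.18 × 1.012 = 1.1942
P = D₁/(r − g) ⇒ r = D₁/P + g = 1.1942/31.64 + 0.012 = 0.037742 + 0.012 = 0.049742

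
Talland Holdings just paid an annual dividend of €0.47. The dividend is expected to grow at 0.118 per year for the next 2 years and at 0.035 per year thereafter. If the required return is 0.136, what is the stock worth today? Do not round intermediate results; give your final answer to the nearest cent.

€5.58

D_1 = 0.52546
D_2 = 0.58746
Terminal value at year 2: TV = D_2×(1+g_2)/(r−g_2) = 0.60803/0.101 = 6.02005
P_0 = D_1/(1+r)^1 + D_2/(1+r)^2 + TV/(1+r)^2
    = 0.46255 + 0.45522 + 4.66492 = 5.58269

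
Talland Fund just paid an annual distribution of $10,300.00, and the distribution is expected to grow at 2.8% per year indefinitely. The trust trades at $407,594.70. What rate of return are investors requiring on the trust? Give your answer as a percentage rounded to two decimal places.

D₁ = $10,300.00 × 1.028 = $10,588.4000
P = D₁/(r − g) ⇒ r = D₁/P + g = $10,588.4000/$407,594.70 + 0.028 = 0.025978 + 0.028 = 0.053978

5.40%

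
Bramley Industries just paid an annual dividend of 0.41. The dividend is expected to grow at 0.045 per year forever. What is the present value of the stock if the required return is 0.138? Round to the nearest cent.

4.61

D₁ = D₀ × (1 + g) = 0.41 × 1.045 = 0.4285
Growing perpetuity: P = D₁ / (r − g) = 0.4285 / (0.138 − 0.045) = 4.61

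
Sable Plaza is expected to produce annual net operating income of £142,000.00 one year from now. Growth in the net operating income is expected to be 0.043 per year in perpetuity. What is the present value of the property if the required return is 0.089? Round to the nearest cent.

Growing perpetuity: P = D₁ / (r − g) = £142,000.0000 / (0.089 − 0.043) = £3,086,956.52

£3086956.52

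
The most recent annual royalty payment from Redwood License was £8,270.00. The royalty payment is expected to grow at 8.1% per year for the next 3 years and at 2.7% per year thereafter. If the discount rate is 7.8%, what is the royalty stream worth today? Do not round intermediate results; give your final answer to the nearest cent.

D_1 = 8939.87000
D_2 = 9663.99947
D_3 = 10446.78343
Terminal value at year 3: TV = D_3×(1+g_2)/(r−g_2) = 10728.84658/0.051 = 210369.54078
P_0 = D_1/(1+r)^1 + D_2/(1+r)^2 + D_3/(1+r)^3 + TV/(1+r)^3
    = 8293.01484 + 8316.09373 + 8339.23685 + 167929.33816 = 192877.68359

£192877.68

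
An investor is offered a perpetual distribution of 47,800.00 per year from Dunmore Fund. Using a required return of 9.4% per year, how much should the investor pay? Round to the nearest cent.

Level perpetuity: PV = C / r = 47,800.00 / 0.094 = 508,510.64

508510.64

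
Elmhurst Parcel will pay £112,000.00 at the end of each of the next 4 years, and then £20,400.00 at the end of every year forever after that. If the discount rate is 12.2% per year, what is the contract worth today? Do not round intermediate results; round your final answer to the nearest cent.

PV of 4-year annuity: £112,000.00 × [1 − (1+0.122)^−4] / 0.122 = 338755.14799
Perpetuity value at year 4: £20,400.00 / 0.122 = 167213.11475
PV of perpetuity: 167213.11475 / (1+0.122)^4 = 105511.28423
Total PV = 338755.14799 + 105511.28423 = 444266.43222

£444266.43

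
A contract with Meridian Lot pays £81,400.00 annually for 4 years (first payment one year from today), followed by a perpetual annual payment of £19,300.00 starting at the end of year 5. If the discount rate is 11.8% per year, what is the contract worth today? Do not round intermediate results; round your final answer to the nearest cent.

PV of 4-year annuity: £81,400.00 × [1 − (1+0.118)^−4] / 0.118 = 248285.29278
Perpetuity value at year 4: £19,300.00 / 0.118 = 163559.32203
PV of perpetuity: 163559.32203 / (1+0.118)^4 = 104690.69610
Total PV = 248285.29278 + 104690.69610 = 352975.98889

£352975.99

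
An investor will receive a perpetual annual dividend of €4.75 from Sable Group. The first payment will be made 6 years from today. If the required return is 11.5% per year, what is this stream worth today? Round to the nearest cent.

€23.97

Value at end of year 5: C / r = €4.75 / 0.115 = €41.3043
Discount to today: PV = €41.3043 / (1 + 0.115)^5 = €41.3043 / 1.723353 = €23.97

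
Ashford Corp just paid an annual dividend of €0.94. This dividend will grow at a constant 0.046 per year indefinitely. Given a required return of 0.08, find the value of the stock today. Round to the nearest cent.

€28.92

D₁ = D₀ × (1 + g) = €0.94 × 1.046 = €0.9832
Growing perpetuity: P = D₁ / (r − g) = €0.9832 / (0.08 − 0.046) = €28.92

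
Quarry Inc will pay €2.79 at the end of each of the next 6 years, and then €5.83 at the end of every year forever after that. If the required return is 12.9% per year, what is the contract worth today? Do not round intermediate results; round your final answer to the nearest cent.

PV of 6-year annuity: €2.79 × [1 − (1+0.129)^−6] / 0.129 = 11.18429
Perpetuity value at year 6: €5.83 / 0.129 = 45.19380
PV of perpetuity: 45.19380 / (1+0.129)^6 = 21.82304
Total PV = 11.18429 + 21.82304 = 33.00733

€33.01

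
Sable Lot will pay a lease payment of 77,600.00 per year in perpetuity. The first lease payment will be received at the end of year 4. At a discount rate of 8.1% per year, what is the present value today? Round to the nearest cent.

758402.26

Value at end of year 3: C / r = 77,600.00 / 0.081 = 958,024.6914
Discount to today: PV = 958,024.6914 / (1 + 0.081)^3 = 958,024.6914 / 1.263214 = 758,402.26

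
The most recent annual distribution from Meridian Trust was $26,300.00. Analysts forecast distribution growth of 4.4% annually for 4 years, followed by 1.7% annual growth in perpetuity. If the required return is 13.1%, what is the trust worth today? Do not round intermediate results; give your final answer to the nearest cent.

D_1 = 27457.20000
D_2 = 28665.31680
D_3 = 29926.59074
D_4 = 31243.36073
Terminal value at year 4: TV = D_4×(1+g_2)/(r−g_2) = 31774.49786/0.114 = 278723.66548
P_0 = D_1/(1+r)^1 + D_2/(1+r)^2 + D_3/(1+r)^3 + D_4/(1+r)^4 + TV/(1+r)^4
    = 24276.92308 + 22409.46746 + 20685.66227 + 19094.45748 + 170342.66012 = 256809.17040

$256809.17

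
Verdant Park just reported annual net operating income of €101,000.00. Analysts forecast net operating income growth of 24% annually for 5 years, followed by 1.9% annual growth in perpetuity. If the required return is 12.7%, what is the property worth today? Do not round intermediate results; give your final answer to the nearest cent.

D_1 = 125240.00000
D_2 = 155297.60000
D_3 = 192569.02400
D_4 = 238785.58976
D_5 = 296094.13130
Terminal value at year 5: TV = D_5×(1+g_2)/(r−g_2) = 301719.91980/0.108 = 2793702.96108
P_0 = D_1/(1+r)^1 + D_2/(1+r)^2 + D_3/(1+r)^3 + D_4/(1+r)^4 + D_5/(1+r)^5 + TV/(1+r)^5
    = 111126.88554 + 122269.15534 + 134528.61812 + 148017.29056 + 162858.42085 + 1536599.35970 = 2215399.73011

€2215399.73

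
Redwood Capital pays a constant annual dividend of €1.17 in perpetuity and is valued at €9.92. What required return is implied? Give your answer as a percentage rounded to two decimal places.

P = C/r ⇒ r = C/P = €1.17/€9.92 = 0.117944

11.79%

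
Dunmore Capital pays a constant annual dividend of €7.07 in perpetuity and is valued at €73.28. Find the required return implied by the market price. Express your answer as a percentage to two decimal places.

9.65%

P = C/r ⇒ r = C/P = €7.07/€73.28 = 0.096479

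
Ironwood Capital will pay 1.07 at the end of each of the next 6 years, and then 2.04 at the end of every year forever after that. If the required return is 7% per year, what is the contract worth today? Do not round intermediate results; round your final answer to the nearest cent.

PV of 6-year annuity: 1.07 × [1 − (1+0.07)^−6] / 0.07 = 5.10020
Perpetuity value at year 6: 2.04 / 0.07 = 29.14286
PV of perpetuity: 29.14286 / (1+0.07)^6 = 19.41912
Total PV = 5.10020 + 19.41912 = 24.51931

24.52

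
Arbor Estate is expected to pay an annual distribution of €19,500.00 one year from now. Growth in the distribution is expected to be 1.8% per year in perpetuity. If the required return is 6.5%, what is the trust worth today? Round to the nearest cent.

€414893.62

Growing perpetuity: P = D₁ / (r − g) = €19,500.0000 / (0.065 − 0.018) = €414,893.62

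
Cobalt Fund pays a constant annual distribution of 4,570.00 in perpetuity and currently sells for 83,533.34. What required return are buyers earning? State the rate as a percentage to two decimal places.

P = C/r ⇒ r = C/P = 4,570.00/83,533.34 = 0.054709

5.47%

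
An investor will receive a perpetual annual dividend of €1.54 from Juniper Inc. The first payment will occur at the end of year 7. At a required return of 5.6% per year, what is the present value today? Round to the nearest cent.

Value at end of year 6: C / r = €1.54 / 0.056 = €27.5000
Discount to today: PV = €27.5000 / (1 + 0.056)^6 = €27.5000 / 1.386703 = €19.83

€19.83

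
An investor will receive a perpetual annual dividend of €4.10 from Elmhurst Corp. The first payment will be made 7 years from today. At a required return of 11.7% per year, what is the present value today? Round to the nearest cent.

€18.04

Value at end of year 6: C / r = €4.10 / 0.117 = €35.0427
Discount to today: PV = €35.0427 / (1 + 0.117)^6 = €35.0427 / 1.942312 = €18.04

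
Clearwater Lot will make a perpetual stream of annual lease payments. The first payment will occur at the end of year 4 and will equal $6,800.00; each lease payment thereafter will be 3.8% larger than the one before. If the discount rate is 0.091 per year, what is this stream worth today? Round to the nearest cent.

$98800.42

Value at end of year 3: C₁ / (r − g) = $6,800.00 / (0.091 − 0.038) = $128,301.8868
Discount to today: PV = $128,301.8868 / (1 + 0.091)^3 = $128,301.8868 / 1.298597 = $98,800.42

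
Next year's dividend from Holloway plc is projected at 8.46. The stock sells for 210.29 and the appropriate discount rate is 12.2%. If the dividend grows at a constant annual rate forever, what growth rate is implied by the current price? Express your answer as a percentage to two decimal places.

8.18%

P = D₁/(r−g) ⇒ g = r − D₁/P = 0.122 − 8.46/210.29 = 0.081770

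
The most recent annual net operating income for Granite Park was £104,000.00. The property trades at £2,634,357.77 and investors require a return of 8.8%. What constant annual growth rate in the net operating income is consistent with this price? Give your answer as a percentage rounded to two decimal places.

P = D₀(1+g)/(r−g) ⇒ P(r−g) = D₀(1+g) ⇒ g(P+D₀) = P·r − D₀
g = (P·r − D₀)/(P + D₀) = (£2,634,357.77×0.088 − £104,000.00) / (£2,634,357.77 + £104,000.00) = 0.046679

4.67%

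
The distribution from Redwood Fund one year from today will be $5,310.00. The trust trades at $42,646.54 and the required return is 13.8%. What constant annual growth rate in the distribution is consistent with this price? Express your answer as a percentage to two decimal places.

1.35%

P = D₁/(r−g) ⇒ g = r − D₁/P = 0.138 − $5,310.00/$42,646.54 = 0.013488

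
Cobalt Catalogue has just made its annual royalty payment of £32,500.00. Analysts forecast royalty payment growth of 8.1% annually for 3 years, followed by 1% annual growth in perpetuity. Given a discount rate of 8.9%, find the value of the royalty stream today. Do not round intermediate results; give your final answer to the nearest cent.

D_1 = 35132.50000
D_2 = 37978.23250
D_3 = 41054.46933
Terminal value at year 3: TV = D_3×(1+g_2)/(r−g_2) = 41465.01403/0.079 = 524873.59526
P_0 = D_1/(1+r)^1 + D_2/(1+r)^2 + D_3/(1+r)^3 + TV/(1+r)^3
    = 32261.24885 + 32024.25162 + 31788.99541 + 406416.27037 = 502490.76624

£502490.77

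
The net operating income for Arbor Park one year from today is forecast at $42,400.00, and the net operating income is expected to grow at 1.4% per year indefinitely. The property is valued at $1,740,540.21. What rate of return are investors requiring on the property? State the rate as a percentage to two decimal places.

P = D₁/(r − g) ⇒ r = D₁/P + g = $42,400.0000/$1,740,540.21 + 0.014 = 0.024360 + 0.014 = 0.038360

3.84%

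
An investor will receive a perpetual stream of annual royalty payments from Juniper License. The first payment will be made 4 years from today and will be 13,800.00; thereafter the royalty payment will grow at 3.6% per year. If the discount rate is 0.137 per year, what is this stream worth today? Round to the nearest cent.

92955.76

Value at end of year 3: C₁ / (r − g) = 13,800.00 / (0.137 − 0.036) = 136,633.6634
Discount to today: PV = 136,633.6634 / (1 + 0.137)^3 = 136,633.6634 / 1.469878 = 92,955.76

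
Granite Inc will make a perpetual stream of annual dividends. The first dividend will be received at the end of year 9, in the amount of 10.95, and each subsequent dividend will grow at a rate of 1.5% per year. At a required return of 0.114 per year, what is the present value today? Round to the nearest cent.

46.63

Value at end of year 8: C₁ / (r − g) = 10.95 / (0.114 − 0.015) = 110.6061
Discount to today: PV = 110.6061 / (1 + 0.114)^8 = 110.6061 / 2.371819 = 46.63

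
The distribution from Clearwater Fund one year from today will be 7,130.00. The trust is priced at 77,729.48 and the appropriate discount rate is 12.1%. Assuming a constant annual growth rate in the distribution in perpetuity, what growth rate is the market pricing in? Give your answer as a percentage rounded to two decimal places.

2.93%

P = D₁/(r−g) ⇒ g = r − D₁/P = 0.121 − 7,130.00/77,729.48 = 0.029272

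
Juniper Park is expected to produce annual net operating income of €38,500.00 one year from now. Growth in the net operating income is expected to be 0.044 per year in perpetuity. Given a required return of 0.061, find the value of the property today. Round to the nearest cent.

Growing perpetuity: P = D₁ / (r − g) = €38,500.0000 / (0.061 − 0.044) = €2,264,705.88

€2264705.88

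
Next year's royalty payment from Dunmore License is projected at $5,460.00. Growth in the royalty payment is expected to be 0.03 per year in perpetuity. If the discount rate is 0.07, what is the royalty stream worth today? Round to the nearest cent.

$136500.00

Growing perpetuity: P = D₁ / (r − g) = $5,460.0000 / (0.07 − 0.03) = $136,500.00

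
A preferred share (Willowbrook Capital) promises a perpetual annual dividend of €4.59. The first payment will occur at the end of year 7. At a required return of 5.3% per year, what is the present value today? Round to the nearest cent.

€63.53

Value at end of year 6: C / r = €4.59 / 0.053 = €86.6038
Discount to today: PV = €86.6038 / (1 + 0.053)^6 = €86.6038 / 1.363233 = €63.53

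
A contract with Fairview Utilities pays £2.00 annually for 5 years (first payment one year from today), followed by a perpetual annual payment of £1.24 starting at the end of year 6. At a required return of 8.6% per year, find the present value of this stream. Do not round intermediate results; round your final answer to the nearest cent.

£17.41

PV of 5-year annuity: £2.00 × [1 − (1+0.086)^−5] / 0.086 = 7.86072
Perpetuity value at year 5: £1.24 / 0.086 = 14.41860
PV of perpetuity: 14.41860 / (1+0.086)^5 = 9.54496
Total PV = 7.86072 + 9.54496 = 17.40568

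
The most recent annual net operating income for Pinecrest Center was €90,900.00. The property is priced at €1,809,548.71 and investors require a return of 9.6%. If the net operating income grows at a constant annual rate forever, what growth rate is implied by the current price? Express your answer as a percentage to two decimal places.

4.36%

P = D₀(1+g)/(r−g) ⇒ P(r−g) = D₀(1+g) ⇒ g(P+D₀) = P·r − D₀
g = (P·r − D₀)/(P + D₀) = (€1,809,548.71×0.096 − €90,900.00) / (€1,809,548.71 + €90,900.00) = 0.043577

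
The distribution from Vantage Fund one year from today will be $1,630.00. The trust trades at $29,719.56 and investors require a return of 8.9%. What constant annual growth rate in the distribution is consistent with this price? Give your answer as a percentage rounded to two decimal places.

P = D₁/(r−g) ⇒ g = r − D₁/P = 0.089 − $1,630.00/$29,719.56 = 0.034154

3.42%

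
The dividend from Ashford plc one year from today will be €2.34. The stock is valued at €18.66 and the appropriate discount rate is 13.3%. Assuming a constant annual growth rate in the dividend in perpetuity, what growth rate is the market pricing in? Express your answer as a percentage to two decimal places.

P = D₁/(r−g) ⇒ g = r − D₁/P = 0.133 − €2.34/€18.66 = 0.007598

0.76%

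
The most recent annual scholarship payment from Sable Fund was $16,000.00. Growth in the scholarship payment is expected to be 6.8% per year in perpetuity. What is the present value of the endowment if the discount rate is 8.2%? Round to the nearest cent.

D₁ = D₀ × (1 + g) = $16,000.00 × 1.068 = $17,088.0000
Growing perpetuity: P = D₁ / (r − g) = $17,088.0000 / (0.082 − 0.068) = $1,220,571.43

$1220571.43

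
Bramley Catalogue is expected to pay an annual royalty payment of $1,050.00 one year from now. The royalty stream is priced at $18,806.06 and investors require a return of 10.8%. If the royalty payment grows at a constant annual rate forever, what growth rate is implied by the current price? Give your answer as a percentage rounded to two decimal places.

5.22%

P = D₁/(r−g) ⇒ g = r − D₁/P = 0.108 − $1,050.00/$18,806.06 = 0.052167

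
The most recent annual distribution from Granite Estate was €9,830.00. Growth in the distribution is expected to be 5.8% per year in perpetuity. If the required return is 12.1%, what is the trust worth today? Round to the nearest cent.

€165081.59

D₁ = D₀ × (1 + g) = €9,830.00 × 1.058 = €10,400.1400
Growing perpetuity: P = D₁ / (r − g) = €10,400.1400 / (0.121 − 0.058) = €165,081.59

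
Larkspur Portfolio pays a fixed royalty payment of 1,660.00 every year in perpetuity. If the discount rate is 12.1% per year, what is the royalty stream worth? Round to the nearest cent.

13719.01

Level perpetuity: PV = C / r = 1,660.00 / 0.121 = 13,719.01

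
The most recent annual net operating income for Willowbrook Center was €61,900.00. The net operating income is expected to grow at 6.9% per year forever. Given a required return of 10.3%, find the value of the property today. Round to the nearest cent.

€1946208.82

D₁ = D₀ × (1 + g) = €61,900.00 × 1.069 = €66,171.1000
Growing perpetuity: P = D₁ / (r − g) = €66,171.1000 / (0.103 − 0.069) = €1,946,208.82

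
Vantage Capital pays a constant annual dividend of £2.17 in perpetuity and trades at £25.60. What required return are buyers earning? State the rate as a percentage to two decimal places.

P = C/r ⇒ r = C/P = £2.17/£25.60 = 0.084766

8.48%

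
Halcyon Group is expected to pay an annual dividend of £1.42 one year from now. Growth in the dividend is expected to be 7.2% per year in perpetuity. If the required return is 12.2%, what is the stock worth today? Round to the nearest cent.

Growing perpetuity: P = D₁ / (r − g) = £1.4200 / (0.122 − 0.072) = £28.40

£28.40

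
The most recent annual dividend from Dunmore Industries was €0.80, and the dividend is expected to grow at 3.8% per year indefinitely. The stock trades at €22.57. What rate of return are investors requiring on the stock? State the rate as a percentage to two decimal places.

D₁ = €0.80 × 1.038 = €0.8304
P = D₁/(r − g) ⇒ r = D₁/P + g = €0.8304/€22.57 + 0.038 = 0.036792 + 0.038 = 0.074792

7.48%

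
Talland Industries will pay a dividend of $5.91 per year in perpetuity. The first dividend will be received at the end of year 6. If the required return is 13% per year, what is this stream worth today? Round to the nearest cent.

Value at end of year 5: C / r = $5.91 / 0.13 = $45.4615
Discount to today: PV = $45.4615 / (1 + 0.13)^5 = $45.4615 / 1.842435 = $24.67

$24.67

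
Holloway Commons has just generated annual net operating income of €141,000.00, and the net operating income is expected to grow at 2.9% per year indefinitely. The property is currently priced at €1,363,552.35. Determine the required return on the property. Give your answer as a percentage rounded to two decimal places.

D₁ = €141,000.00 × 1.029 = €145,089.0000
P = D₁/(r − g) ⇒ r = D₁/P + g = €145,089.0000/€1,363,552.35 + 0.029 = 0.106405 + 0.029 = 0.135405

13.54%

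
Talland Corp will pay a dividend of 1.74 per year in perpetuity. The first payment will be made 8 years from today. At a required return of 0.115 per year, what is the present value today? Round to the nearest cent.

7.06

Value at end of year 7: C / r = 1.74 / 0.115 = 15.1304
Discount to today: PV = 15.1304 / (1 + 0.115)^7 = 15.1304 / 2.142516 = 7.06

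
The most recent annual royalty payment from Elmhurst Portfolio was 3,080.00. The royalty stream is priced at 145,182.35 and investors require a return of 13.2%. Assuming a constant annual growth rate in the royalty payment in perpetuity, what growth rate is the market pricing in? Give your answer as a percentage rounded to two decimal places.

P = D₀(1+g)/(r−g) ⇒ P(r−g) = D₀(1+g) ⇒ g(P+D₀) = P·r − D₀
g = (P·r − D₀)/(P + D₀) = (145,182.35×0.132 − 3,080.00) / (145,182.35 + 3,080.00) = 0.108484

10.85%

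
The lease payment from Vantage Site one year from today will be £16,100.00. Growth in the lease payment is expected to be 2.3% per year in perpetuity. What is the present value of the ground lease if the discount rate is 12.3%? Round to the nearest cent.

£161000.00

Growing perpetuity: P = D₁ / (r − g) = £16,100.0000 / (0.123 − 0.023) = £161,000.00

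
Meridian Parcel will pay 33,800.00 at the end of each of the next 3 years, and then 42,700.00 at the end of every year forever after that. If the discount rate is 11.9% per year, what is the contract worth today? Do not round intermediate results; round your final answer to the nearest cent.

337410.44

PV of 3-year annuity: 33,800.00 × [1 − (1+0.119)^−3] / 0.119 = 81321.60374
Perpetuity value at year 3: 42,700.00 / 0.119 = 358823.52941
PV of perpetuity: 358823.52941 / (1+0.119)^3 = 256088.84066
Total PV = 81321.60374 + 256088.84066 = 337410.44440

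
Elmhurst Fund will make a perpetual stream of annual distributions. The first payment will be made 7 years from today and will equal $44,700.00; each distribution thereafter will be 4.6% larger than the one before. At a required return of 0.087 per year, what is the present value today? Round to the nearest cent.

$660916.21

Value at end of year 6: C₁ / (r − g) = $44,700.00 / (0.087 − 0.046) = $1,090,243.9024
Discount to today: PV = $1,090,243.9024 / (1 + 0.087)^6 = $1,090,243.9024 / 1.649595 = $660,916.21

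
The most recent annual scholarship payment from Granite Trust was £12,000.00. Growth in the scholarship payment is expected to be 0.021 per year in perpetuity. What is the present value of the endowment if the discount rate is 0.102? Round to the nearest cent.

D₁ = D₀ × (1 + g) = £12,000.00 × 1.021 = £12,252.0000
Growing perpetuity: P = D₁ / (r − g) = £12,252.0000 / (0.102 − 0.021) = £151,259.26

£151259.26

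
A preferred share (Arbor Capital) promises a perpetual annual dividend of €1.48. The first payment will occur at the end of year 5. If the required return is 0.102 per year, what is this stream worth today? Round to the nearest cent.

Value at end of year 4: C / r = €1.48 / 0.102 = €14.5098
Discount to today: PV = €14.5098 / (1 + 0.102)^4 = €14.5098 / 1.474777 = €9.84

€9.84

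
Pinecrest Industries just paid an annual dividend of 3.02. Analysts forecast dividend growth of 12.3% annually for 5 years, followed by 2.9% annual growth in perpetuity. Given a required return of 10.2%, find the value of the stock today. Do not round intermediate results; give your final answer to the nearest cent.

D_1 = 3.39146
D_2 = 3.80861
D_3 = 4.27707
D_4 = 4.80315
D_5 = 5.39394
Terminal value at year 5: TV = D_5×(1+g_2)/(r−g_2) = 5.55036/0.073 = 76.03232
P_0 = D_1/(1+r)^1 + D_2/(1+r)^2 + D_3/(1+r)^3 + D_4/(1+r)^4 + D_5/(1+r)^5 + TV/(1+r)^5
    = 3.07755 + 3.13620 + 3.19596 + 3.25686 + 3.31893 + 46.78324 = 62.76874

62.77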